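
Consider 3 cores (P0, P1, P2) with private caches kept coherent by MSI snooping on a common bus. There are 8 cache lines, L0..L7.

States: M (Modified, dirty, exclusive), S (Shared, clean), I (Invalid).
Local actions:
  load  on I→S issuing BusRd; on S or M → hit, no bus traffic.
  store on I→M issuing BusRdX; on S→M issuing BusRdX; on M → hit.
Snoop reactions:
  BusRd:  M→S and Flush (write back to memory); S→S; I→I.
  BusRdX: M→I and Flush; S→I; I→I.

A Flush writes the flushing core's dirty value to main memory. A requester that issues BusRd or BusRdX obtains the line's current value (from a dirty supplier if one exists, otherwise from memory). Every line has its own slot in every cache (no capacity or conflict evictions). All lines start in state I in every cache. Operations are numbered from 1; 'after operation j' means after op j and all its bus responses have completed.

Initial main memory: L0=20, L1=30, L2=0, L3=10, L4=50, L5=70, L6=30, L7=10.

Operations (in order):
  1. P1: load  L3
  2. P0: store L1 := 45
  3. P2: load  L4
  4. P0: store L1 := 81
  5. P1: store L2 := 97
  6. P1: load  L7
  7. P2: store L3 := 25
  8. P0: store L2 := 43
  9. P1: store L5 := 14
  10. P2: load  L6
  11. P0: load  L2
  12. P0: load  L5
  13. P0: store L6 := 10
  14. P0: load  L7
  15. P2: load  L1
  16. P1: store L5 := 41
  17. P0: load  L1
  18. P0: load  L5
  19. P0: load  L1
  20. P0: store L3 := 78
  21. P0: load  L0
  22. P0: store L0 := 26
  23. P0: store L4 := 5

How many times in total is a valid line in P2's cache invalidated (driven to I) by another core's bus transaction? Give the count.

invalidations = 3

step 1: P1: load  L3  ⟶  ISI  (L3)  txn=BusRd  M[L3]=10
step 2: P0: store L1 := 45  ⟶  MII  (L1)  txn=BusRdX  M[L1]=30
step 3: P2: load  L4  ⟶  IIS  (L4)  txn=BusRd  M[L4]=50
step 4: P0: store L1 := 81  ⟶  MII  (L1)  txn=∅  M[L1]=30
step 5: P1: store L2 := 97  ⟶  IMI  (L2)  txn=BusRdX  M[L2]=0
step 6: P1: load  L7  ⟶  ISI  (L7)  txn=BusRd  M[L7]=10
step 7: P2: store L3 := 25  ⟶  IIM  (L3)  txn=BusRdX  M[L3]=10
step 8: P0: store L2 := 43  ⟶  MII  (L2)  txn=BusRdX+Flush  M[L2]=97
step 9: P1: store L5 := 14  ⟶  IMI  (L5)  txn=BusRdX  M[L5]=70
step 10: P2: load  L6  ⟶  IIS  (L6)  txn=BusRd  M[L6]=30
step 11: P0: load  L2  ⟶  MII  (L2)  txn=∅  M[L2]=97
step 12: P0: load  L5  ⟶  SSI  (L5)  txn=BusRd+Flush  M[L5]=14
step 13: P0: store L6 := 10  ⟶  MII  (L6)  txn=BusRdX  M[L6]=30
step 14: P0: load  L7  ⟶  SSI  (L7)  txn=BusRd  M[L7]=10
step 15: P2: load  L1  ⟶  SIS  (L1)  txn=BusRd+Flush  M[L1]=81
step 16: P1: store L5 := 41  ⟶  IMI  (L5)  txn=BusRdX  M[L5]=14
step 17: P0: load  L1  ⟶  SIS  (L1)  txn=∅  M[L1]=81
step 18: P0: load  L5  ⟶  SSI  (L5)  txn=BusRd+Flush  M[L5]=41
step 19: P0: load  L1  ⟶  SIS  (L1)  txn=∅  M[L1]=81
step 20: P0: store L3 := 78  ⟶  MII  (L3)  txn=BusRdX+Flush  M[L3]=25
step 21: P0: load  L0  ⟶  SII  (L0)  txn=BusRd  M[L0]=20
step 22: P0: store L0 := 26  ⟶  MII  (L0)  txn=BusRdX  M[L0]=20
step 23: P0: store L4 := 5  ⟶  MII  (L4)  txn=BusRdX  M[L4]=50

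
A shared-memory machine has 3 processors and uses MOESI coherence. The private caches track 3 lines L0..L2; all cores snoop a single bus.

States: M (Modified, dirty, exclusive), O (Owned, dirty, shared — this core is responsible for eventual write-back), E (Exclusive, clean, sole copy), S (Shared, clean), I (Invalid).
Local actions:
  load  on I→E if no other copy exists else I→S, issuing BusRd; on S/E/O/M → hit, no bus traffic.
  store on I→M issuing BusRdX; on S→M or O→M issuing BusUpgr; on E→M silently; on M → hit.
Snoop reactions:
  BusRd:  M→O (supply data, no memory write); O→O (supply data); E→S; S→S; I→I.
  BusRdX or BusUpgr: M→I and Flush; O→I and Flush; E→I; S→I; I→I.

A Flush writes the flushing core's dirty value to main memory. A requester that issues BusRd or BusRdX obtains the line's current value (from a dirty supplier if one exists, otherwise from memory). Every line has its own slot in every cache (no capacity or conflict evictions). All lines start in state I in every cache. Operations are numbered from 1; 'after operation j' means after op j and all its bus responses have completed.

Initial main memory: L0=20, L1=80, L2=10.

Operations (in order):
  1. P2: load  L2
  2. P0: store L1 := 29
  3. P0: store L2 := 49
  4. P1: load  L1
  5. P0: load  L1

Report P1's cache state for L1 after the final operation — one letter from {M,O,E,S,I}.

state = S

step 1: P2: load  L2  ⟶  IIE  (L2)  txn=BusRd  M[L2]=10
step 2: P0: store L1 := 29  ⟶  MII  (L1)  txn=BusRdX  M[L1]=80
step 3: P0: store L2 := 49  ⟶  MII  (L2)  txn=BusRdX  M[L2]=10
step 4: P1: load  L1  ⟶  OSI  (L1)  txn=BusRd  M[L1]=80
step 5: P0: load  L1  ⟶  OSI  (L1)  txn=∅  M[L1]=80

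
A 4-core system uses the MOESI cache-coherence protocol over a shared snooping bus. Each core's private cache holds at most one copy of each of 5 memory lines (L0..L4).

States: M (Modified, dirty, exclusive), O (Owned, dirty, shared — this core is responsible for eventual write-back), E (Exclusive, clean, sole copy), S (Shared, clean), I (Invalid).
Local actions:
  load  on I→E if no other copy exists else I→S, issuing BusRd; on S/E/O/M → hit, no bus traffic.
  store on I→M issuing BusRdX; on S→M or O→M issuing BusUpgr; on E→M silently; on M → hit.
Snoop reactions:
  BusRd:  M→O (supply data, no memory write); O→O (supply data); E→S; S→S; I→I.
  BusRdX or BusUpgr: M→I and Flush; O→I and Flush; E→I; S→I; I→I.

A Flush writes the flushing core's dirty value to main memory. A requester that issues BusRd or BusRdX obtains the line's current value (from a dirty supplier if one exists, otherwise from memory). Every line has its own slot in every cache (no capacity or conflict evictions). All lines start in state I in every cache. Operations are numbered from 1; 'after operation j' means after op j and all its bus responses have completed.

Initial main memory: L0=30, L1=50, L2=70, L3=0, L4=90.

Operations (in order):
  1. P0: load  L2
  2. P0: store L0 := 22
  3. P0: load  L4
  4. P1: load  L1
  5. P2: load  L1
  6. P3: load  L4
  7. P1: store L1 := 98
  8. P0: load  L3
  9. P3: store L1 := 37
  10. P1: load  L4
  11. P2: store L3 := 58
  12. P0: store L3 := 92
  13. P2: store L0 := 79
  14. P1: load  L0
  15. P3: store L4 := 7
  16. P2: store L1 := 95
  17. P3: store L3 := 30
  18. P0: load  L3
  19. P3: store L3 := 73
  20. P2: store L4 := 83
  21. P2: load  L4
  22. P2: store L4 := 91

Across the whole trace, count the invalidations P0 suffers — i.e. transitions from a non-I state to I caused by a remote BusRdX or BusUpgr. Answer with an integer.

  op1 P0: load  L2 → E/I/I/I on L2; bus BusRd; mem=70
  op2 P0: store L0 := 22 → M/I/I/I on L0; bus BusRdX; mem=30
  op3 P0: load  L4 → E/I/I/I on L4; bus BusRd; mem=90
  op4 P1: load  L1 → I/E/I/I on L1; bus BusRd; mem=50
  op5 P2: load  L1 → I/S/S/I on L1; bus BusRd; mem=50
  op6 P3: load  L4 → S/I/I/S on L4; bus BusRd; mem=90
  op7 P1: store L1 := 98 → I/M/I/I on L1; bus BusUpgr; mem=50
  op8 P0: load  L3 → E/I/I/I on L3; bus BusRd; mem=0
  op9 P3: store L1 := 37 → I/I/I/M on L1; bus BusRdX Flush; mem=98
  op10 P1: load  L4 → S/S/I/S on L4; bus BusRd; mem=90
  op11 P2: store L3 := 58 → I/I/M/I on L3; bus BusRdX; mem=0
  op12 P0: store L3 := 92 → M/I/I/I on L3; bus BusRdX Flush; mem=58
  op13 P2: store L0 := 79 → I/I/M/I on L0; bus BusRdX Flush; mem=22
  op14 P1: load  L0 → I/S/O/I on L0; bus BusRd; mem=22
  op15 P3: store L4 := 7 → I/I/I/M on L4; bus BusUpgr; mem=90
  op16 P2: store L1 := 95 → I/I/M/I on L1; bus BusRdX Flush; mem=37
  op17 P3: store L3 := 30 → I/I/I/M on L3; bus BusRdX Flush; mem=92
  op18 P0: load  L3 → S/I/I/O on L3; bus BusRd; mem=92
  op19 P3: store L3 := 73 → I/I/I/M on L3; bus BusUpgr; mem=92
  op20 P2: store L4 := 83 → I/I/M/I on L4; bus BusRdX Flush; mem=7
  op21 P2: load  L4 → I/I/M/I on L4; bus (none); mem=7
  op22 P2: store L4 := 91 → I/I/M/I on L4; bus (none); mem=7

invalidations = 5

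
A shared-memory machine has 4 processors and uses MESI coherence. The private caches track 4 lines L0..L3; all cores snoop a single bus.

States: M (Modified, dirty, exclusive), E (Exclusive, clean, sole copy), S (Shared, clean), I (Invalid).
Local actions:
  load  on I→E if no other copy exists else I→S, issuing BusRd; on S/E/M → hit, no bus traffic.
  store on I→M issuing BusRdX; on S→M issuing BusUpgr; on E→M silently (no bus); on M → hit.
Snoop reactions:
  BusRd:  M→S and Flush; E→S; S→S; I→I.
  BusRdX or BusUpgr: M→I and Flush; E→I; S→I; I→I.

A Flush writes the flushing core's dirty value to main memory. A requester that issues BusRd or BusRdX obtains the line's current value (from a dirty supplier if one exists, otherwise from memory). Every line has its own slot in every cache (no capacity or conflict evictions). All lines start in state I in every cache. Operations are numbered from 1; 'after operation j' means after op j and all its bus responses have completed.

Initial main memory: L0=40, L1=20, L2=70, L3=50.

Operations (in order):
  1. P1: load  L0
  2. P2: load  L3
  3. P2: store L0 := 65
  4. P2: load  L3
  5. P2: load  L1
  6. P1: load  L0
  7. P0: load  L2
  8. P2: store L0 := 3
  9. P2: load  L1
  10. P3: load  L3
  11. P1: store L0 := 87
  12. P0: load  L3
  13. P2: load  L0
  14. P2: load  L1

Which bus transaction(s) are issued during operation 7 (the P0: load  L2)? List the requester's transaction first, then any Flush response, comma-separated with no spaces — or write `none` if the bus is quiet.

bus = BusRd

step 1: P1: load  L0  ⟶  IEII  (L0)  txn=BusRd  M[L0]=40
step 2: P2: load  L3  ⟶  IIEI  (L3)  txn=BusRd  M[L3]=50
step 3: P2: store L0 := 65  ⟶  IIMI  (L0)  txn=BusRdX  M[L0]=40
step 4: P2: load  L3  ⟶  IIEI  (L3)  txn=∅  M[L3]=50
step 5: P2: load  L1  ⟶  IIEI  (L1)  txn=BusRd  M[L1]=20
step 6: P1: load  L0  ⟶  ISSI  (L0)  txn=BusRd+Flush  M[L0]=65
step 7: P0: load  L2  ⟶  EIII  (L2)  txn=BusRd  M[L2]=70
step 8: P2: store L0 := 3  ⟶  IIMI  (L0)  txn=BusUpgr  M[L0]=65
step 9: P2: load  L1  ⟶  IIEI  (L1)  txn=∅  M[L1]=20
step 10: P3: load  L3  ⟶  IISS  (L3)  txn=BusRd  M[L3]=50
step 11: P1: store L0 := 87  ⟶  IMII  (L0)  txn=BusRdX+Flush  M[L0]=3
step 12: P0: load  L3  ⟶  SISS  (L3)  txn=BusRd  M[L3]=50
step 13: P2: load  L0  ⟶  ISSI  (L0)  txn=BusRd+Flush  M[L0]=87
step 14: P2: load  L1  ⟶  IIEI  (L1)  txn=∅  M[L1]=20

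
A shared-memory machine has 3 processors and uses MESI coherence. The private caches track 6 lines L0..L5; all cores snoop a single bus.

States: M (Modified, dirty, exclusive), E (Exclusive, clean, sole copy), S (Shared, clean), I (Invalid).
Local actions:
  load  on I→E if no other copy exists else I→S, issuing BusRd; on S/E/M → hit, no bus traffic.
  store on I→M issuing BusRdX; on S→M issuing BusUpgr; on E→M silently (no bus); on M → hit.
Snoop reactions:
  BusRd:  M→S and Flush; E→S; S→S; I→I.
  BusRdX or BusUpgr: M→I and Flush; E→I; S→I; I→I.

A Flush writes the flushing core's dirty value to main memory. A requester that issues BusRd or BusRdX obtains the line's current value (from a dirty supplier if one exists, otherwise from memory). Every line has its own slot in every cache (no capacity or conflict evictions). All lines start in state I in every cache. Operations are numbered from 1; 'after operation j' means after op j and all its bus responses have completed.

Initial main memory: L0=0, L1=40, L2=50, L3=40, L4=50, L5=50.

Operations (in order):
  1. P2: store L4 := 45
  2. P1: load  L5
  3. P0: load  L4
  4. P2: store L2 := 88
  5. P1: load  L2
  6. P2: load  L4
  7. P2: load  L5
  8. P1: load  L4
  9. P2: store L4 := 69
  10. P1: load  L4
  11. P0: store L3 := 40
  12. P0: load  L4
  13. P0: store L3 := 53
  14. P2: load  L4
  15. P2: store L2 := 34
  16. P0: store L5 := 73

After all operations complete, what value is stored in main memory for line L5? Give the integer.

[1] P2: store L4 := 45 | P0:I, P1:I, P2:M(45) | bus: BusRdX
[2] P1: load  L5 | P0:I, P1:E(50), P2:I | bus: BusRd
[3] P0: load  L4 | P0:S(45), P1:I, P2:S(45) | bus: BusRd,Flush
[4] P2: store L2 := 88 | P0:I, P1:I, P2:M(88) | bus: BusRdX
[5] P1: load  L2 | P0:I, P1:S(88), P2:S(88) | bus: BusRd,Flush
[6] P2: load  L4 | P0:S(45), P1:I, P2:S(45) | bus: none
[7] P2: load  L5 | P0:I, P1:S(50), P2:S(50) | bus: BusRd
[8] P1: load  L4 | P0:S(45), P1:S(45), P2:S(45) | bus: BusRd
[9] P2: store L4 := 69 | P0:I, P1:I, P2:M(69) | bus: BusUpgr
[10] P1: load  L4 | P0:I, P1:S(69), P2:S(69) | bus: BusRd,Flush
[11] P0: store L3 := 40 | P0:M(40), P1:I, P2:I | bus: BusRdX
[12] P0: load  L4 | P0:S(69), P1:S(69), P2:S(69) | bus: BusRd
[13] P0: store L3 := 53 | P0:M(53), P1:I, P2:I | bus: none
[14] P2: load  L4 | P0:S(69), P1:S(69), P2:S(69) | bus: none
[15] P2: store L2 := 34 | P0:I, P1:I, P2:M(34) | bus: BusUpgr
[16] P0: store L5 := 73 | P0:M(73), P1:I, P2:I | bus: BusRdX

memory[L5] = 50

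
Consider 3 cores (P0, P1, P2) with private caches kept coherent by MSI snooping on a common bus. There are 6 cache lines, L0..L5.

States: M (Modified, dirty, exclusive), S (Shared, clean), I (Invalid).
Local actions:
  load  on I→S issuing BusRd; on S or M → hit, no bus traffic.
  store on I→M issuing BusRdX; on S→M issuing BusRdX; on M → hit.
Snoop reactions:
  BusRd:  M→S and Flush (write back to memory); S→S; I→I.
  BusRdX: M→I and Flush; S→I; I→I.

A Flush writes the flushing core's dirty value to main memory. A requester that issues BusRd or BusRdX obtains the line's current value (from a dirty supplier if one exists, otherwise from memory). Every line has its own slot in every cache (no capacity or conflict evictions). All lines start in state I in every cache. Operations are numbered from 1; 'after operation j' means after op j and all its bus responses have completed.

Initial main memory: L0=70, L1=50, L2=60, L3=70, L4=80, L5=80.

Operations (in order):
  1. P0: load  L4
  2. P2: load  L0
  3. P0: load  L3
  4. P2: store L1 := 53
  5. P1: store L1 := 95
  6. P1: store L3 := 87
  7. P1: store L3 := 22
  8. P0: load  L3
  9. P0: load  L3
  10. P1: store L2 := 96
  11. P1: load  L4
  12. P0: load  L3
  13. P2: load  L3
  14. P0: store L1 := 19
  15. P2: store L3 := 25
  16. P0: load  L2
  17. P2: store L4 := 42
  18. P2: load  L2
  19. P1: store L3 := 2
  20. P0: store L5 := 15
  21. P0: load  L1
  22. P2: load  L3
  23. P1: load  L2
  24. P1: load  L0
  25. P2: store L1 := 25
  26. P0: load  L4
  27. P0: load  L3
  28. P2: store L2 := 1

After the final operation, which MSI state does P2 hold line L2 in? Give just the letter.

state = M

[1] P0: load  L4 | P0:S(80), P1:I, P2:I | bus: BusRd
[2] P2: load  L0 | P0:I, P1:I, P2:S(70) | bus: BusRd
[3] P0: load  L3 | P0:S(70), P1:I, P2:I | bus: BusRd
[4] P2: store L1 := 53 | P0:I, P1:I, P2:M(53) | bus: BusRdX
[5] P1: store L1 := 95 | P0:I, P1:M(95), P2:I | bus: BusRdX,Flush
[6] P1: store L3 := 87 | P0:I, P1:M(87), P2:I | bus: BusRdX
[7] P1: store L3 := 22 | P0:I, P1:M(22), P2:I | bus: none
[8] P0: load  L3 | P0:S(22), P1:S(22), P2:I | bus: BusRd,Flush
[9] P0: load  L3 | P0:S(22), P1:S(22), P2:I | bus: none
[10] P1: store L2 := 96 | P0:I, P1:M(96), P2:I | bus: BusRdX
[11] P1: load  L4 | P0:S(80), P1:S(80), P2:I | bus: BusRd
[12] P0: load  L3 | P0:S(22), P1:S(22), P2:I | bus: none
[13] P2: load  L3 | P0:S(22), P1:S(22), P2:S(22) | bus: BusRd
[14] P0: store L1 := 19 | P0:M(19), P1:I, P2:I | bus: BusRdX,Flush
[15] P2: store L3 := 25 | P0:I, P1:I, P2:M(25) | bus: BusRdX
[16] P0: load  L2 | P0:S(96), P1:S(96), P2:I | bus: BusRd,Flush
[17] P2: store L4 := 42 | P0:I, P1:I, P2:M(42) | bus: BusRdX
[18] P2: load  L2 | P0:S(96), P1:S(96), P2:S(96) | bus: BusRd
[19] P1: store L3 := 2 | P0:I, P1:M(2), P2:I | bus: BusRdX,Flush
[20] P0: store L5 := 15 | P0:M(15), P1:I, P2:I | bus: BusRdX
[21] P0: load  L1 | P0:M(19), P1:I, P2:I | bus: none
[22] P2: load  L3 | P0:I, P1:S(2), P2:S(2) | bus: BusRd,Flush
[23] P1: load  L2 | P0:S(96), P1:S(96), P2:S(96) | bus: none
[24] P1: load  L0 | P0:I, P1:S(70), P2:S(70) | bus: BusRd
[25] P2: store L1 := 25 | P0:I, P1:I, P2:M(25) | bus: BusRdX,Flush
[26] P0: load  L4 | P0:S(42), P1:I, P2:S(42) | bus: BusRd,Flush
[27] P0: load  L3 | P0:S(2), P1:S(2), P2:S(2) | bus: BusRd
[28] P2: store L2 := 1 | P0:I, P1:I, P2:M(1) | bus: BusRdX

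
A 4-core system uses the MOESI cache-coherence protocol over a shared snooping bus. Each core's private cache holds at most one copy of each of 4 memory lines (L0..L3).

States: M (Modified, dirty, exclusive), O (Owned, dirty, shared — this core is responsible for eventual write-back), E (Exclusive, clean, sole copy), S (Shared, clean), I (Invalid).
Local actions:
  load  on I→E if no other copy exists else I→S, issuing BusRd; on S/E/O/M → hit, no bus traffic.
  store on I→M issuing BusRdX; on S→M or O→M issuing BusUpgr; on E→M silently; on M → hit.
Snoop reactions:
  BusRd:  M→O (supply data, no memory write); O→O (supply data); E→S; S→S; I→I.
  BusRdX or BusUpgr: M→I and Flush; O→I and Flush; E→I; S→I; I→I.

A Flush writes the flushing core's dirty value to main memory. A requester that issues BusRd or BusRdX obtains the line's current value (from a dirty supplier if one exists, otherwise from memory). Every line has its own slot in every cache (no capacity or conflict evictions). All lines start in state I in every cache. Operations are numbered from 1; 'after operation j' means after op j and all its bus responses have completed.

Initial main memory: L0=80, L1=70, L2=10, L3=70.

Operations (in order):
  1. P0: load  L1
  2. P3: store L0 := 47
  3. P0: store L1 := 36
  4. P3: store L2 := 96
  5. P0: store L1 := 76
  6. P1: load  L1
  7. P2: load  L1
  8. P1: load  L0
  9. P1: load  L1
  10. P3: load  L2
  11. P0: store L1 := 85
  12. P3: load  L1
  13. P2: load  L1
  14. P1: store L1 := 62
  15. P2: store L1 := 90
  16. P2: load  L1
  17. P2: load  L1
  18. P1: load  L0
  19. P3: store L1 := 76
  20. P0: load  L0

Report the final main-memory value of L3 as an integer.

memory[L3] = 70

1. P0: load  L1  bus=[BusRd]  L1: P0=E P1=I P2=I P3=I  mem[L1]=70
2. P3: store L0 := 47  bus=[BusRdX]  L0: P0=I P1=I P2=I P3=M  mem[L0]=80
3. P0: store L1 := 36  bus=[-]  L1: P0=M P1=I P2=I P3=I  mem[L1]=70
4. P3: store L2 := 96  bus=[BusRdX]  L2: P0=I P1=I P2=I P3=M  mem[L2]=10
5. P0: store L1 := 76  bus=[-]  L1: P0=M P1=I P2=I P3=I  mem[L1]=70
6. P1: load  L1  bus=[BusRd]  L1: P0=O P1=S P2=I P3=I  mem[L1]=70
7. P2: load  L1  bus=[BusRd]  L1: P0=O P1=S P2=S P3=I  mem[L1]=70
8. P1: load  L0  bus=[BusRd]  L0: P0=I P1=S P2=I P3=O  mem[L0]=80
9. P1: load  L1  bus=[-]  L1: P0=O P1=S P2=S P3=I  mem[L1]=70
10. P3: load  L2  bus=[-]  L2: P0=I P1=I P2=I P3=M  mem[L2]=10
11. P0: store L1 := 85  bus=[BusUpgr]  L1: P0=M P1=I P2=I P3=I  mem[L1]=70
12. P3: load  L1  bus=[BusRd]  L1: P0=O P1=I P2=I P3=S  mem[L1]=70
13. P2: load  L1  bus=[BusRd]  L1: P0=O P1=I P2=S P3=S  mem[L1]=70
14. P1: store L1 := 62  bus=[BusRdX,Flush]  L1: P0=I P1=M P2=I P3=I  mem[L1]=85
15. P2: store L1 := 90  bus=[BusRdX,Flush]  L1: P0=I P1=I P2=M P3=I  mem[L1]=62
16. P2: load  L1  bus=[-]  L1: P0=I P1=I P2=M P3=I  mem[L1]=62
17. P2: load  L1  bus=[-]  L1: P0=I P1=I P2=M P3=I  mem[L1]=62
18. P1: load  L0  bus=[-]  L0: P0=I P1=S P2=I P3=O  mem[L0]=80
19. P3: store L1 := 76  bus=[BusRdX,Flush]  L1: P0=I P1=I P2=I P3=M  mem[L1]=90
20. P0: load  L0  bus=[BusRd]  L0: P0=S P1=S P2=I P3=O  mem[L0]=80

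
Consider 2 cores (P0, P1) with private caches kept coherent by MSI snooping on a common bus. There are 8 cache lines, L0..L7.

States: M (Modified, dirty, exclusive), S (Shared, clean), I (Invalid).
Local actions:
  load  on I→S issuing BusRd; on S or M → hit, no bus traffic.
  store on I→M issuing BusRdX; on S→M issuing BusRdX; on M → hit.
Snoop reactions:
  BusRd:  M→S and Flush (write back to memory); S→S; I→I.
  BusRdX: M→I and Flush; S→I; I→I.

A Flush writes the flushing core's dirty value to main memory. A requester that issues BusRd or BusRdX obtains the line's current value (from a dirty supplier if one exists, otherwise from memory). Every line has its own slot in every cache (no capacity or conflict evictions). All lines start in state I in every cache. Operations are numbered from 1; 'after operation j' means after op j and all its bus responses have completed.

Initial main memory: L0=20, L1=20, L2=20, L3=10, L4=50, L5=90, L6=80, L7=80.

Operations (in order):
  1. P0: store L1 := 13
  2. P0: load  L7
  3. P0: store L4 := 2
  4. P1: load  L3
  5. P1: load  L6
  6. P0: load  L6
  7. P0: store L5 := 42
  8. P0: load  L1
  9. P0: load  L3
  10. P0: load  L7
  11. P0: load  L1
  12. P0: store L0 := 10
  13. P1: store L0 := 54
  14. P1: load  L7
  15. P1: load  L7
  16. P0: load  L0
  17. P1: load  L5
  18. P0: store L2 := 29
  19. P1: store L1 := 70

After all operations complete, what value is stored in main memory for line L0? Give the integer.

1. P0: store L1 := 13  bus=[BusRdX]  L1: P0=M P1=I  mem[L1]=20
2. P0: load  L7  bus=[BusRd]  L7: P0=S P1=I  mem[L7]=80
3. P0: store L4 := 2  bus=[BusRdX]  L4: P0=M P1=I  mem[L4]=50
4. P1: load  L3  bus=[BusRd]  L3: P0=I P1=S  mem[L3]=10
5. P1: load  L6  bus=[BusRd]  L6: P0=I P1=S  mem[L6]=80
6. P0: load  L6  bus=[BusRd]  L6: P0=S P1=S  mem[L6]=80
7. P0: store L5 := 42  bus=[BusRdX]  L5: P0=M P1=I  mem[L5]=90
8. P0: load  L1  bus=[-]  L1: P0=M P1=I  mem[L1]=20
9. P0: load  L3  bus=[BusRd]  L3: P0=S P1=S  mem[L3]=10
10. P0: load  L7  bus=[-]  L7: P0=S P1=I  mem[L7]=80
11. P0: load  L1  bus=[-]  L1: P0=M P1=I  mem[L1]=20
12. P0: store L0 := 10  bus=[BusRdX]  L0: P0=M P1=I  mem[L0]=20
13. P1: store L0 := 54  bus=[BusRdX,Flush]  L0: P0=I P1=M  mem[L0]=10
14. P1: load  L7  bus=[BusRd]  L7: P0=S P1=S  mem[L7]=80
15. P1: load  L7  bus=[-]  L7: P0=S P1=S  mem[L7]=80
16. P0: load  L0  bus=[BusRd,Flush]  L0: P0=S P1=S  mem[L0]=54
17. P1: load  L5  bus=[BusRd,Flush]  L5: P0=S P1=S  mem[L5]=42
18. P0: store L2 := 29  bus=[BusRdX]  L2: P0=M P1=I  mem[L2]=20
19. P1: store L1 := 70  bus=[BusRdX,Flush]  L1: P0=I P1=M  mem[L1]=13

memory[L0] = 54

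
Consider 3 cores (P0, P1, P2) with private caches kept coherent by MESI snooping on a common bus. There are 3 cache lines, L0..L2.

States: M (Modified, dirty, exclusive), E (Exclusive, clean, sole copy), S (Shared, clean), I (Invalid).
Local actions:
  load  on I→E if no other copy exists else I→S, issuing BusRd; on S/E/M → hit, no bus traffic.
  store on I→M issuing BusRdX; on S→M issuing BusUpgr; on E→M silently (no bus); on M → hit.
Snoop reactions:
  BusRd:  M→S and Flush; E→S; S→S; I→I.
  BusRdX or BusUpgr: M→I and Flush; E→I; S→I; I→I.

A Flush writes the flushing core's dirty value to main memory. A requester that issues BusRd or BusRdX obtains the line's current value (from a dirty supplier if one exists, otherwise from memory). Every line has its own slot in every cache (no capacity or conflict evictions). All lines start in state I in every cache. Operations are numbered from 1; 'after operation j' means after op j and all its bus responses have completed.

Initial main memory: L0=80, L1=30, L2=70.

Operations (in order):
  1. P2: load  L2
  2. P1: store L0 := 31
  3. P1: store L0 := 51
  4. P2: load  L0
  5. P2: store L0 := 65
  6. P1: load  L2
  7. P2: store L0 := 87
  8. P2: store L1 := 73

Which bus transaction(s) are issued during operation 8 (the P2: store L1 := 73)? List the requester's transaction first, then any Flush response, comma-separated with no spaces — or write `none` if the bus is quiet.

  op1 P2: load  L2 → I/I/E on L2; bus BusRd; mem=70
  op2 P1: store L0 := 31 → I/M/I on L0; bus BusRdX; mem=80
  op3 P1: store L0 := 51 → I/M/I on L0; bus (none); mem=80
  op4 P2: load  L0 → I/S/S on L0; bus BusRd Flush; mem=51
  op5 P2: store L0 := 65 → I/I/M on L0; bus BusUpgr; mem=51
  op6 P1: load  L2 → I/S/S on L2; bus BusRd; mem=70
  op7 P2: store L0 := 87 → I/I/M on L0; bus (none); mem=51
  op8 P2: store L1 := 73 → I/I/M on L1; bus BusRdX; mem=30

bus = BusRdX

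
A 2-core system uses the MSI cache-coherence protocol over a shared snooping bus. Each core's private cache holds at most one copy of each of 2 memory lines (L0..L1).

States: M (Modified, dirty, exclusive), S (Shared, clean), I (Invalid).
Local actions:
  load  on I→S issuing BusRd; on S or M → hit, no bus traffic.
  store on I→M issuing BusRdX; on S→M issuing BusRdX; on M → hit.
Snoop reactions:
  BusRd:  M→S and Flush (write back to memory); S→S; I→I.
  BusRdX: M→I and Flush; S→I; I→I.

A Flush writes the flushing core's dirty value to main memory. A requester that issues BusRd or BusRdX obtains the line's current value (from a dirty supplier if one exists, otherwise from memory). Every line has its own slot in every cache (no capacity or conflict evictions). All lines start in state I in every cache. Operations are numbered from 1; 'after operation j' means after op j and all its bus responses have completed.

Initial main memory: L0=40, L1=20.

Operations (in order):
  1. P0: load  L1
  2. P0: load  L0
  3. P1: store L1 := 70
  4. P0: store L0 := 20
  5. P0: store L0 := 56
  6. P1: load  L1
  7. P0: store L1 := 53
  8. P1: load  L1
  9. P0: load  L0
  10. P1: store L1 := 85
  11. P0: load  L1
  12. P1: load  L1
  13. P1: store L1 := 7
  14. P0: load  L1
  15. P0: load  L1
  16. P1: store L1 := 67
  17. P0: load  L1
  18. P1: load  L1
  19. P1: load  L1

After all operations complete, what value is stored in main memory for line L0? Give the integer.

  op1 P0: load  L1 → S/I on L1; bus BusRd; mem=20
  op2 P0: load  L0 → S/I on L0; bus BusRd; mem=40
  op3 P1: store L1 := 70 → I/M on L1; bus BusRdX; mem=20
  op4 P0: store L0 := 20 → M/I on L0; bus BusRdX; mem=40
  op5 P0: store L0 := 56 → M/I on L0; bus (none); mem=40
  op6 P1: load  L1 → I/M on L1; bus (none); mem=20
  op7 P0: store L1 := 53 → M/I on L1; bus BusRdX Flush; mem=70
  op8 P1: load  L1 → S/S on L1; bus BusRd Flush; mem=53
  op9 P0: load  L0 → M/I on L0; bus (none); mem=40
  op10 P1: store L1 := 85 → I/M on L1; bus BusRdX; mem=53
  op11 P0: load  L1 → S/S on L1; bus BusRd Flush; mem=85
  op12 P1: load  L1 → S/S on L1; bus (none); mem=85
  op13 P1: store L1 := 7 → I/M on L1; bus BusRdX; mem=85
  op14 P0: load  L1 → S/S on L1; bus BusRd Flush; mem=7
  op15 P0: load  L1 → S/S on L1; bus (none); mem=7
  op16 P1: store L1 := 67 → I/M on L1; bus BusRdX; mem=7
  op17 P0: load  L1 → S/S on L1; bus BusRd Flush; mem=67
  op18 P1: load  L1 → S/S on L1; bus (none); mem=67
  op19 P1: load  L1 → S/S on L1; bus (none); mem=67

memory[L0] = 40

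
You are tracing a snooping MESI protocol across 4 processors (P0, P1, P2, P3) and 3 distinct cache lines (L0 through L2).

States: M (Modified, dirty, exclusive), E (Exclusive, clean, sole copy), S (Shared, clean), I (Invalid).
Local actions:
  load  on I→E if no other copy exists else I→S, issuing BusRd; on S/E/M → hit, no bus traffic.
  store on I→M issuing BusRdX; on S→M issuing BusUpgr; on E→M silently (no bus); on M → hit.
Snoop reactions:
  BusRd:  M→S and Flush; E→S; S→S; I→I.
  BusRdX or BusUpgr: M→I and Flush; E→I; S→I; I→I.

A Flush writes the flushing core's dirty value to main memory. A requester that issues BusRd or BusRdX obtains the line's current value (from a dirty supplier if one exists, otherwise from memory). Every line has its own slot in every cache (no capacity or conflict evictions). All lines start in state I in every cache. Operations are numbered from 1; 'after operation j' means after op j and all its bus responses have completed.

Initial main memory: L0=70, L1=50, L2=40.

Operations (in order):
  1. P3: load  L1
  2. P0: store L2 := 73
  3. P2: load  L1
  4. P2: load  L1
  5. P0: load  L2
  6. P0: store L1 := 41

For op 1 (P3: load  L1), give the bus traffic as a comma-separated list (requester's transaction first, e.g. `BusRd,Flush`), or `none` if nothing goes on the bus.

step 1: P3: load  L1  ⟶  IIIE  (L1)  txn=BusRd  M[L1]=50
step 2: P0: store L2 := 73  ⟶  MIII  (L2)  txn=BusRdX  M[L2]=40
step 3: P2: load  L1  ⟶  IISS  (L1)  txn=BusRd  M[L1]=50
step 4: P2: load  L1  ⟶  IISS  (L1)  txn=∅  M[L1]=50
step 5: P0: load  L2  ⟶  MIII  (L2)  txn=∅  M[L2]=40
step 6: P0: store L1 := 41  ⟶  MIII  (L1)  txn=BusRdX  M[L1]=50

bus = BusRd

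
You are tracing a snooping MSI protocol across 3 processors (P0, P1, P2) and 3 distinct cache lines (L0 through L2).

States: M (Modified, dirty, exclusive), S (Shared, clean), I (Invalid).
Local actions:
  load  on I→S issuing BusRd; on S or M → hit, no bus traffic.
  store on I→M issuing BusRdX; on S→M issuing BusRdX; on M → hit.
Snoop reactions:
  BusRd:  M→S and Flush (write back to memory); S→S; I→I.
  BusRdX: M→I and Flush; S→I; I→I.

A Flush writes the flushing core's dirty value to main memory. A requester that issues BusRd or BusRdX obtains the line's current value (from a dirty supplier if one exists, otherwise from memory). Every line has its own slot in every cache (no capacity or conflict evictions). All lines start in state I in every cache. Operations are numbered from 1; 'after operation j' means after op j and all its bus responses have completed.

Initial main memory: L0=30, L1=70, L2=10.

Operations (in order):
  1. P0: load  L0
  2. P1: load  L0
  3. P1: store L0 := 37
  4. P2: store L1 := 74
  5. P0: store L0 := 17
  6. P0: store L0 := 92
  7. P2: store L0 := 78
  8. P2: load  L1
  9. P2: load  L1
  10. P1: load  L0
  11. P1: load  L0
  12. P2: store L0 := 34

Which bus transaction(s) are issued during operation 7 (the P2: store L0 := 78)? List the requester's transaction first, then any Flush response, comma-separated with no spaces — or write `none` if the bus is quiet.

[1] P0: load  L0 | P0:S(30), P1:I, P2:I | bus: BusRd
[2] P1: load  L0 | P0:S(30), P1:S(30), P2:I | bus: BusRd
[3] P1: store L0 := 37 | P0:I, P1:M(37), P2:I | bus: BusRdX
[4] P2: store L1 := 74 | P0:I, P1:I, P2:M(74) | bus: BusRdX
[5] P0: store L0 := 17 | P0:M(17), P1:I, P2:I | bus: BusRdX,Flush
[6] P0: store L0 := 92 | P0:M(92), P1:I, P2:I | bus: none
[7] P2: store L0 := 78 | P0:I, P1:I, P2:M(78) | bus: BusRdX,Flush
[8] P2: load  L1 | P0:I, P1:I, P2:M(74) | bus: none
[9] P2: load  L1 | P0:I, P1:I, P2:M(74) | bus: none
[10] P1: load  L0 | P0:I, P1:S(78), P2:S(78) | bus: BusRd,Flush
[11] P1: load  L0 | P0:I, P1:S(78), P2:S(78) | bus: none
[12] P2: store L0 := 34 | P0:I, P1:I, P2:M(34) | bus: BusRdX

bus = BusRdX,Flush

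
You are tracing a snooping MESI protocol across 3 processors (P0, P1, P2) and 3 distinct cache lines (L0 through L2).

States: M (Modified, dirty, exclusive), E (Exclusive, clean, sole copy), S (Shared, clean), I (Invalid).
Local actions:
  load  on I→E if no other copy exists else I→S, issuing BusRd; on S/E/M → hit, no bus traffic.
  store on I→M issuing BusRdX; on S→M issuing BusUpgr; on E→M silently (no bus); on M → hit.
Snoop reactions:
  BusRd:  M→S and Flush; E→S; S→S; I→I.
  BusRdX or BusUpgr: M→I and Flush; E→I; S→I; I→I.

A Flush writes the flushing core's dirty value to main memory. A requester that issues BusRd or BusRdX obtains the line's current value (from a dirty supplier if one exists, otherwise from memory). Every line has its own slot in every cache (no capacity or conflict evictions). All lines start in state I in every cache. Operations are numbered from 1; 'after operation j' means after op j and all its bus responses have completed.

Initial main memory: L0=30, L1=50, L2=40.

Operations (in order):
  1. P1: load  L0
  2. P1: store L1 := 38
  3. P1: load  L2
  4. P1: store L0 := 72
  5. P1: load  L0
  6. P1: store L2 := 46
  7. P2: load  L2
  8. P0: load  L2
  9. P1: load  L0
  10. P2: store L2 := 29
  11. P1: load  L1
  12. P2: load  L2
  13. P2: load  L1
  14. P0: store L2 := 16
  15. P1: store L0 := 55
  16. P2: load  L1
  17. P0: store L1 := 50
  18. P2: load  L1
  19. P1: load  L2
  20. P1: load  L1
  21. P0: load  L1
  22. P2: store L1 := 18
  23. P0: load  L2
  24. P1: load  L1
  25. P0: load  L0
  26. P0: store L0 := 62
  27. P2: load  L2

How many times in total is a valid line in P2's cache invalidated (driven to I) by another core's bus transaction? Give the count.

1. P1: load  L0  bus=[BusRd]  L0: P0=I P1=E P2=I  mem[L0]=30
2. P1: store L1 := 38  bus=[BusRdX]  L1: P0=I P1=M P2=I  mem[L1]=50
3. P1: load  L2  bus=[BusRd]  L2: P0=I P1=E P2=I  mem[L2]=40
4. P1: store L0 := 72  bus=[-]  L0: P0=I P1=M P2=I  mem[L0]=30
5. P1: load  L0  bus=[-]  L0: P0=I P1=M P2=I  mem[L0]=30
6. P1: store L2 := 46  bus=[-]  L2: P0=I P1=M P2=I  mem[L2]=40
7. P2: load  L2  bus=[BusRd,Flush]  L2: P0=I P1=S P2=S  mem[L2]=46
8. P0: load  L2  bus=[BusRd]  L2: P0=S P1=S P2=S  mem[L2]=46
9. P1: load  L0  bus=[-]  L0: P0=I P1=M P2=I  mem[L0]=30
10. P2: store L2 := 29  bus=[BusUpgr]  L2: P0=I P1=I P2=M  mem[L2]=46
11. P1: load  L1  bus=[-]  L1: P0=I P1=M P2=I  mem[L1]=50
12. P2: load  L2  bus=[-]  L2: P0=I P1=I P2=M  mem[L2]=46
13. P2: load  L1  bus=[BusRd,Flush]  L1: P0=I P1=S P2=S  mem[L1]=38
14. P0: store L2 := 16  bus=[BusRdX,Flush]  L2: P0=M P1=I P2=I  mem[L2]=29
15. P1: store L0 := 55  bus=[-]  L0: P0=I P1=M P2=I  mem[L0]=30
16. P2: load  L1  bus=[-]  L1: P0=I P1=S P2=S  mem[L1]=38
17. P0: store L1 := 50  bus=[BusRdX]  L1: P0=M P1=I P2=I  mem[L1]=38
18. P2: load  L1  bus=[BusRd,Flush]  L1: P0=S P1=I P2=S  mem[L1]=50
19. P1: load  L2  bus=[BusRd,Flush]  L2: P0=S P1=S P2=I  mem[L2]=16
20. P1: load  L1  bus=[BusRd]  L1: P0=S P1=S P2=S  mem[L1]=50
21. P0: load  L1  bus=[-]  L1: P0=S P1=S P2=S  mem[L1]=50
22. P2: store L1 := 18  bus=[BusUpgr]  L1: P0=I P1=I P2=M  mem[L1]=50
23. P0: load  L2  bus=[-]  L2: P0=S P1=S P2=I  mem[L2]=16
24. P1: load  L1  bus=[BusRd,Flush]  L1: P0=I P1=S P2=S  mem[L1]=18
25. P0: load  L0  bus=[BusRd,Flush]  L0: P0=S P1=S P2=I  mem[L0]=55
26. P0: store L0 := 62  bus=[BusUpgr]  L0: P0=M P1=I P2=I  mem[L0]=55
27. P2: load  L2  bus=[BusRd]  L2: P0=S P1=S P2=S  mem[L2]=16

invalidations = 2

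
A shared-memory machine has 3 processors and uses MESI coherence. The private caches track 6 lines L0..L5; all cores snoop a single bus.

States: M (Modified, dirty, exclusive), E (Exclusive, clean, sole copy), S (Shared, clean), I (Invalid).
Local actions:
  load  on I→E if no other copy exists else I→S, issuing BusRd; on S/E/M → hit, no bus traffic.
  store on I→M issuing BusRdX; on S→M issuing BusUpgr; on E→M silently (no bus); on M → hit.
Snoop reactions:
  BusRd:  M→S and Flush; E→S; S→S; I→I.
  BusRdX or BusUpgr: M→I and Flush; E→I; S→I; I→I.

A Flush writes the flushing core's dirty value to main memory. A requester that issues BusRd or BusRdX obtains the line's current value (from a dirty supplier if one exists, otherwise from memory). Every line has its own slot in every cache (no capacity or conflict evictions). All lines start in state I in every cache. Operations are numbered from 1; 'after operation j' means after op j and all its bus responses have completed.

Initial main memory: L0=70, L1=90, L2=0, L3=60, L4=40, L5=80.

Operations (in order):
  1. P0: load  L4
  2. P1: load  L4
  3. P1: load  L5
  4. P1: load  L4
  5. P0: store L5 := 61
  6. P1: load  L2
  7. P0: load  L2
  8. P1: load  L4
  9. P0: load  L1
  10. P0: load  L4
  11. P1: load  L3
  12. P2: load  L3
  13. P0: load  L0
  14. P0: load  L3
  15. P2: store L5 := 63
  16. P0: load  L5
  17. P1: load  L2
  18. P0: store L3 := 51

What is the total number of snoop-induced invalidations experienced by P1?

[1] P0: load  L4 | P0:E(40), P1:I, P2:I | bus: BusRd
[2] P1: load  L4 | P0:S(40), P1:S(40), P2:I | bus: BusRd
[3] P1: load  L5 | P0:I, P1:E(80), P2:I | bus: BusRd
[4] P1: load  L4 | P0:S(40), P1:S(40), P2:I | bus: none
[5] P0: store L5 := 61 | P0:M(61), P1:I, P2:I | bus: BusRdX
[6] P1: load  L2 | P0:I, P1:E(0), P2:I | bus: BusRd
[7] P0: load  L2 | P0:S(0), P1:S(0), P2:I | bus: BusRd
[8] P1: load  L4 | P0:S(40), P1:S(40), P2:I | bus: none
[9] P0: load  L1 | P0:E(90), P1:I, P2:I | bus: BusRd
[10] P0: load  L4 | P0:S(40), P1:S(40), P2:I | bus: none
[11] P1: load  L3 | P0:I, P1:E(60), P2:I | bus: BusRd
[12] P2: load  L3 | P0:I, P1:S(60), P2:S(60) | bus: BusRd
[13] P0: load  L0 | P0:E(70), P1:I, P2:I | bus: BusRd
[14] P0: load  L3 | P0:S(60), P1:S(60), P2:S(60) | bus: BusRd
[15] P2: store L5 := 63 | P0:I, P1:I, P2:M(63) | bus: BusRdX,Flush
[16] P0: load  L5 | P0:S(63), P1:I, P2:S(63) | bus: BusRd,Flush
[17] P1: load  L2 | P0:S(0), P1:S(0), P2:I | bus: none
[18] P0: store L3 := 51 | P0:M(51), P1:I, P2:I | bus: BusUpgr

invalidations = 2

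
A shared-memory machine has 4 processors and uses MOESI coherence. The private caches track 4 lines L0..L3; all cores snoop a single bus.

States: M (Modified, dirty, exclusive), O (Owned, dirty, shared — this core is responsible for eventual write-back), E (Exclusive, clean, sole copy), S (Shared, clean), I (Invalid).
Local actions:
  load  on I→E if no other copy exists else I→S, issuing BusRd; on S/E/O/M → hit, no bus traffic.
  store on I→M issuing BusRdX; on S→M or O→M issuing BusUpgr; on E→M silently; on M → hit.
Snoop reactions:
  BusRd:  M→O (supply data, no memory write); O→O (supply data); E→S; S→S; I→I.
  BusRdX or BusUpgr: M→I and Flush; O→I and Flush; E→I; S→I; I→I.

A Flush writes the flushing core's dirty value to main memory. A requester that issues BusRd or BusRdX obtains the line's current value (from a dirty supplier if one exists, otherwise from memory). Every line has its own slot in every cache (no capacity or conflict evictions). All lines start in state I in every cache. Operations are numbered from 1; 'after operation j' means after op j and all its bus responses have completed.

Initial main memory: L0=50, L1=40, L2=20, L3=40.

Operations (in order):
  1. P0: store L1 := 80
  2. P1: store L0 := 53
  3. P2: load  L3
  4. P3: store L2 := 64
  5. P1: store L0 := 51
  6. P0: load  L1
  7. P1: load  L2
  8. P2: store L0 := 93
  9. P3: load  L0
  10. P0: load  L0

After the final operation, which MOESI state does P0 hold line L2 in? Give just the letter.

1. P0: store L1 := 80  bus=[BusRdX]  L1: P0=M P1=I P2=I P3=I  mem[L1]=40
2. P1: store L0 := 53  bus=[BusRdX]  L0: P0=I P1=M P2=I P3=I  mem[L0]=50
3. P2: load  L3  bus=[BusRd]  L3: P0=I P1=I P2=E P3=I  mem[L3]=40
4. P3: store L2 := 64  bus=[BusRdX]  L2: P0=I P1=I P2=I P3=M  mem[L2]=20
5. P1: store L0 := 51  bus=[-]  L0: P0=I P1=M P2=I P3=I  mem[L0]=50
6. P0: load  L1  bus=[-]  L1: P0=M P1=I P2=I P3=I  mem[L1]=40
7. P1: load  L2  bus=[BusRd]  L2: P0=I P1=S P2=I P3=O  mem[L2]=20
8. P2: store L0 := 93  bus=[BusRdX,Flush]  L0: P0=I P1=I P2=M P3=I  mem[L0]=51
9. P3: load  L0  bus=[BusRd]  L0: P0=I P1=I P2=O P3=S  mem[L0]=51
10. P0: load  L0  bus=[BusRd]  L0: P0=S P1=I P2=O P3=S  mem[L0]=51

state = I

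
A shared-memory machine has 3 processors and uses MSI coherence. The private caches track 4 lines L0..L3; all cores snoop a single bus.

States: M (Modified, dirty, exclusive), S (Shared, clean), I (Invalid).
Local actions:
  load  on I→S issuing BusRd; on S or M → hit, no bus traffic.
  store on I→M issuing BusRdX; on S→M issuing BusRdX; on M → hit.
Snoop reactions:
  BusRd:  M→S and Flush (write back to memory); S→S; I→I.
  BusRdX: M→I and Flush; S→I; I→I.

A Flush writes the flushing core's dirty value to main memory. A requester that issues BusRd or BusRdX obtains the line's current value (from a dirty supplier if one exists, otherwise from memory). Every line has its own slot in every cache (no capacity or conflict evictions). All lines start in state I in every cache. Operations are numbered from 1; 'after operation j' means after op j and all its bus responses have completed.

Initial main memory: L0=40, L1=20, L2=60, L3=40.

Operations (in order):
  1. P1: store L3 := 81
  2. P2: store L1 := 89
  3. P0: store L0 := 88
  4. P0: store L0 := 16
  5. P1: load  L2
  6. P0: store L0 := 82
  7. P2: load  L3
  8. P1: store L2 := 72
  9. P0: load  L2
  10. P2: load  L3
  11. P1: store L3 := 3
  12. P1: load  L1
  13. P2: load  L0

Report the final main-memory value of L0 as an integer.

step 1: P1: store L3 := 81  ⟶  IMI  (L3)  txn=BusRdX  M[L3]=40
step 2: P2: store L1 := 89  ⟶  IIM  (L1)  txn=BusRdX  M[L1]=20
step 3: P0: store L0 := 88  ⟶  MII  (L0)  txn=BusRdX  M[L0]=40
step 4: P0: store L0 := 16  ⟶  MII  (L0)  txn=∅  M[L0]=40
step 5: P1: load  L2  ⟶  ISI  (L2)  txn=BusRd  M[L2]=60
step 6: P0: store L0 := 82  ⟶  MII  (L0)  txn=∅  M[L0]=40
step 7: P2: load  L3  ⟶  ISS  (L3)  txn=BusRd+Flush  M[L3]=81
step 8: P1: store L2 := 72  ⟶  IMI  (L2)  txn=BusRdX  M[L2]=60
step 9: P0: load  L2  ⟶  SSI  (L2)  txn=BusRd+Flush  M[L2]=72
step 10: P2: load  L3  ⟶  ISS  (L3)  txn=∅  M[L3]=81
step 11: P1: store L3 := 3  ⟶  IMI  (L3)  txn=BusRdX  M[L3]=81
step 12: P1: load  L1  ⟶  ISS  (L1)  txn=BusRd+Flush  M[L1]=89
step 13: P2: load  L0  ⟶  SIS  (L0)  txn=BusRd+Flush  M[L0]=82

memory[L0] = 82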